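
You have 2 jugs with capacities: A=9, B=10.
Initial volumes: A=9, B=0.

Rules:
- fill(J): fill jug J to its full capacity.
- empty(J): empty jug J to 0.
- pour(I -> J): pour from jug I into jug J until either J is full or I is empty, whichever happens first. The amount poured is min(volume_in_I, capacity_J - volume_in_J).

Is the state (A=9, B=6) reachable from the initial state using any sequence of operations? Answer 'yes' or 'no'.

Answer: yes

Derivation:
BFS from (A=9, B=0):
  1. pour(A -> B) -> (A=0 B=9)
  2. fill(A) -> (A=9 B=9)
  3. pour(A -> B) -> (A=8 B=10)
  4. empty(B) -> (A=8 B=0)
  5. pour(A -> B) -> (A=0 B=8)
  6. fill(A) -> (A=9 B=8)
  7. pour(A -> B) -> (A=7 B=10)
  8. empty(B) -> (A=7 B=0)
  9. pour(A -> B) -> (A=0 B=7)
  10. fill(A) -> (A=9 B=7)
  11. pour(A -> B) -> (A=6 B=10)
  12. empty(B) -> (A=6 B=0)
  13. pour(A -> B) -> (A=0 B=6)
  14. fill(A) -> (A=9 B=6)
Target reached → yes.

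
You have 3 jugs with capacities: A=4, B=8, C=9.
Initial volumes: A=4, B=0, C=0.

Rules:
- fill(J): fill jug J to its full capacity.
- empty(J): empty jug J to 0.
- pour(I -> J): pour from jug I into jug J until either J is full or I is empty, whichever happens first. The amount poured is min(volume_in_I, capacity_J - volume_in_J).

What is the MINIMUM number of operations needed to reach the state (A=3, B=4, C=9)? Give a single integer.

Answer: 5

Derivation:
BFS from (A=4, B=0, C=0). One shortest path:
  1. fill(B) -> (A=4 B=8 C=0)
  2. pour(B -> C) -> (A=4 B=0 C=8)
  3. pour(A -> B) -> (A=0 B=4 C=8)
  4. fill(A) -> (A=4 B=4 C=8)
  5. pour(A -> C) -> (A=3 B=4 C=9)
Reached target in 5 moves.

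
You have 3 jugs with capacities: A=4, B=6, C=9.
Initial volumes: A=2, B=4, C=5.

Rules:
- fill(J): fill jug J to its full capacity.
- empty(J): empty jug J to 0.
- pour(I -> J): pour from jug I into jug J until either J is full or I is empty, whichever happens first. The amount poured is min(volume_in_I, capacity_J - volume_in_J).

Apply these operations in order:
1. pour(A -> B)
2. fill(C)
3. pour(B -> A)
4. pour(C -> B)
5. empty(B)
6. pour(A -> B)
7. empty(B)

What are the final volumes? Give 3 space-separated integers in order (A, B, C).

Step 1: pour(A -> B) -> (A=0 B=6 C=5)
Step 2: fill(C) -> (A=0 B=6 C=9)
Step 3: pour(B -> A) -> (A=4 B=2 C=9)
Step 4: pour(C -> B) -> (A=4 B=6 C=5)
Step 5: empty(B) -> (A=4 B=0 C=5)
Step 6: pour(A -> B) -> (A=0 B=4 C=5)
Step 7: empty(B) -> (A=0 B=0 C=5)

Answer: 0 0 5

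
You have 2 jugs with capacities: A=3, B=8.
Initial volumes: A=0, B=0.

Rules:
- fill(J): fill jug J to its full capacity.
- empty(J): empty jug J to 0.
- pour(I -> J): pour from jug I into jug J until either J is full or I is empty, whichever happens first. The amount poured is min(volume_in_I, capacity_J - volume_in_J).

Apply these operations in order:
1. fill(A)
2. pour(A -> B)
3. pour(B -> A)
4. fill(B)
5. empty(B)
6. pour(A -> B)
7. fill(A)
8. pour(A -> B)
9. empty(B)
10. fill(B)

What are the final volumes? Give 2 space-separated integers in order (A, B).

Answer: 0 8

Derivation:
Step 1: fill(A) -> (A=3 B=0)
Step 2: pour(A -> B) -> (A=0 B=3)
Step 3: pour(B -> A) -> (A=3 B=0)
Step 4: fill(B) -> (A=3 B=8)
Step 5: empty(B) -> (A=3 B=0)
Step 6: pour(A -> B) -> (A=0 B=3)
Step 7: fill(A) -> (A=3 B=3)
Step 8: pour(A -> B) -> (A=0 B=6)
Step 9: empty(B) -> (A=0 B=0)
Step 10: fill(B) -> (A=0 B=8)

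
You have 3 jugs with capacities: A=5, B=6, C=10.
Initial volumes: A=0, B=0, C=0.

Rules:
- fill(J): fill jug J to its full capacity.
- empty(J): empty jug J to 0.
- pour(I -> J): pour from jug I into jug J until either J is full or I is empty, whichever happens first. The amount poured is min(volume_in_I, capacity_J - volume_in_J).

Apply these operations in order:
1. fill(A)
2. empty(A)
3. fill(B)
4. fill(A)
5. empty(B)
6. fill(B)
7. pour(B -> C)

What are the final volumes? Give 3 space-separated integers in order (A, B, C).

Answer: 5 0 6

Derivation:
Step 1: fill(A) -> (A=5 B=0 C=0)
Step 2: empty(A) -> (A=0 B=0 C=0)
Step 3: fill(B) -> (A=0 B=6 C=0)
Step 4: fill(A) -> (A=5 B=6 C=0)
Step 5: empty(B) -> (A=5 B=0 C=0)
Step 6: fill(B) -> (A=5 B=6 C=0)
Step 7: pour(B -> C) -> (A=5 B=0 C=6)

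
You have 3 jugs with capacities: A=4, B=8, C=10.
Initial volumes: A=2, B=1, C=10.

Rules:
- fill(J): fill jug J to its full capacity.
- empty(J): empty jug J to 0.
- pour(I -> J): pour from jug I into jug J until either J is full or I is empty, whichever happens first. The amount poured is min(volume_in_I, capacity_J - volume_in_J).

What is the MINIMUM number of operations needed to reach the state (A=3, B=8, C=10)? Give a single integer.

BFS from (A=2, B=1, C=10). One shortest path:
  1. pour(B -> A) -> (A=3 B=0 C=10)
  2. fill(B) -> (A=3 B=8 C=10)
Reached target in 2 moves.

Answer: 2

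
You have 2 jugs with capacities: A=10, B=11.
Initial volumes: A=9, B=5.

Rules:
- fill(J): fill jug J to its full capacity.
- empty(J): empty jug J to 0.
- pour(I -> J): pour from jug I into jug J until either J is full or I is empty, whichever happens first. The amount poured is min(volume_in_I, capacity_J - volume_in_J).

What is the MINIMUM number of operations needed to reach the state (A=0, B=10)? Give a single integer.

Answer: 3

Derivation:
BFS from (A=9, B=5). One shortest path:
  1. fill(A) -> (A=10 B=5)
  2. empty(B) -> (A=10 B=0)
  3. pour(A -> B) -> (A=0 B=10)
Reached target in 3 moves.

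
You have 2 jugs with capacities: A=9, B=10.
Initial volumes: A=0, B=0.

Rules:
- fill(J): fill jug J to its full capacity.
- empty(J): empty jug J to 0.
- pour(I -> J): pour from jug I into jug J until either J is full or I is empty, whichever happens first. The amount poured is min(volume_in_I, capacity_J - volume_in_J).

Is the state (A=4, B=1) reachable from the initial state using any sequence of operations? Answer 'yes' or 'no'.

Answer: no

Derivation:
BFS explored all 38 reachable states.
Reachable set includes: (0,0), (0,1), (0,2), (0,3), (0,4), (0,5), (0,6), (0,7), (0,8), (0,9), (0,10), (1,0) ...
Target (A=4, B=1) not in reachable set → no.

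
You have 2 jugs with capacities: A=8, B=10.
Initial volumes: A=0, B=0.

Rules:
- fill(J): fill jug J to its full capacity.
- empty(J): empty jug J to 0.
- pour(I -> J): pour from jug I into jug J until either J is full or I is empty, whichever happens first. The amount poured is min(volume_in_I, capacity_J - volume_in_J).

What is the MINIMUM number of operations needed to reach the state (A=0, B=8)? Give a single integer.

BFS from (A=0, B=0). One shortest path:
  1. fill(A) -> (A=8 B=0)
  2. pour(A -> B) -> (A=0 B=8)
Reached target in 2 moves.

Answer: 2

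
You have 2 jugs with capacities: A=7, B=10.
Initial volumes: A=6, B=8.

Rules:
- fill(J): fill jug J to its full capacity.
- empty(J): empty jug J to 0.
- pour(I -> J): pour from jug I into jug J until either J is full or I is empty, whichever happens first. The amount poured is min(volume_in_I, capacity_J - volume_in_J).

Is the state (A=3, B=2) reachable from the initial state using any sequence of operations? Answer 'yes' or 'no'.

Answer: no

Derivation:
BFS explored all 35 reachable states.
Reachable set includes: (0,0), (0,1), (0,2), (0,3), (0,4), (0,5), (0,6), (0,7), (0,8), (0,9), (0,10), (1,0) ...
Target (A=3, B=2) not in reachable set → no.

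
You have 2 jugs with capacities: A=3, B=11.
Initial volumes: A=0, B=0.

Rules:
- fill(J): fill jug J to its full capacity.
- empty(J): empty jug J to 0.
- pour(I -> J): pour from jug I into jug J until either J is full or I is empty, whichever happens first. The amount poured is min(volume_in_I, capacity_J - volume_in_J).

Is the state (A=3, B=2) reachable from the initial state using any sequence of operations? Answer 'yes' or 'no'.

BFS from (A=0, B=0):
  1. fill(B) -> (A=0 B=11)
  2. pour(B -> A) -> (A=3 B=8)
  3. empty(A) -> (A=0 B=8)
  4. pour(B -> A) -> (A=3 B=5)
  5. empty(A) -> (A=0 B=5)
  6. pour(B -> A) -> (A=3 B=2)
Target reached → yes.

Answer: yes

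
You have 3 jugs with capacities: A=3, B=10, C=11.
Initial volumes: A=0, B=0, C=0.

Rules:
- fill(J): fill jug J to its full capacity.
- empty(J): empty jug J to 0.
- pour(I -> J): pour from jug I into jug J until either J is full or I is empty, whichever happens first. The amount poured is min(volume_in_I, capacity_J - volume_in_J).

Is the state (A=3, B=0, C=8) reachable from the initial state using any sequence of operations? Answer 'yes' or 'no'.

BFS from (A=0, B=0, C=0):
  1. fill(C) -> (A=0 B=0 C=11)
  2. pour(C -> A) -> (A=3 B=0 C=8)
Target reached → yes.

Answer: yes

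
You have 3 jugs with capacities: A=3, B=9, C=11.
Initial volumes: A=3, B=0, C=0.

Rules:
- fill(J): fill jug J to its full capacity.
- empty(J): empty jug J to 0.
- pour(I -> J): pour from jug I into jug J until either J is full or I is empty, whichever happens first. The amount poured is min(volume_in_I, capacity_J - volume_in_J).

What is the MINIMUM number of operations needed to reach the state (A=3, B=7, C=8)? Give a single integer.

BFS from (A=3, B=0, C=0). One shortest path:
  1. empty(A) -> (A=0 B=0 C=0)
  2. fill(B) -> (A=0 B=9 C=0)
  3. pour(B -> C) -> (A=0 B=0 C=9)
  4. fill(B) -> (A=0 B=9 C=9)
  5. pour(B -> C) -> (A=0 B=7 C=11)
  6. pour(C -> A) -> (A=3 B=7 C=8)
Reached target in 6 moves.

Answer: 6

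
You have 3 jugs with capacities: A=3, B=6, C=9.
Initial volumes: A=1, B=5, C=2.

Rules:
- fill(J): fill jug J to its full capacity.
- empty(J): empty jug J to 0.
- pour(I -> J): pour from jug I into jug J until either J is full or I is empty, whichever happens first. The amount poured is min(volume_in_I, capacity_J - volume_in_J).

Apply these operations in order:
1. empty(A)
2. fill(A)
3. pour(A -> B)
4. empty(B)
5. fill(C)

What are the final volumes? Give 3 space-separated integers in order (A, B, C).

Step 1: empty(A) -> (A=0 B=5 C=2)
Step 2: fill(A) -> (A=3 B=5 C=2)
Step 3: pour(A -> B) -> (A=2 B=6 C=2)
Step 4: empty(B) -> (A=2 B=0 C=2)
Step 5: fill(C) -> (A=2 B=0 C=9)

Answer: 2 0 9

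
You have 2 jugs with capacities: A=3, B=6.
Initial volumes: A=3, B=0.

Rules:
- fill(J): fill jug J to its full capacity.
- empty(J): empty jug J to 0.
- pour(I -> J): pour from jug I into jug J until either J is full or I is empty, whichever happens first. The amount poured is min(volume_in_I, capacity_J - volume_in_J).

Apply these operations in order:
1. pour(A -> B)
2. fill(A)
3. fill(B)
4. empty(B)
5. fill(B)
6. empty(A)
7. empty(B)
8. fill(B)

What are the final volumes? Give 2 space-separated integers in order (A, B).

Answer: 0 6

Derivation:
Step 1: pour(A -> B) -> (A=0 B=3)
Step 2: fill(A) -> (A=3 B=3)
Step 3: fill(B) -> (A=3 B=6)
Step 4: empty(B) -> (A=3 B=0)
Step 5: fill(B) -> (A=3 B=6)
Step 6: empty(A) -> (A=0 B=6)
Step 7: empty(B) -> (A=0 B=0)
Step 8: fill(B) -> (A=0 B=6)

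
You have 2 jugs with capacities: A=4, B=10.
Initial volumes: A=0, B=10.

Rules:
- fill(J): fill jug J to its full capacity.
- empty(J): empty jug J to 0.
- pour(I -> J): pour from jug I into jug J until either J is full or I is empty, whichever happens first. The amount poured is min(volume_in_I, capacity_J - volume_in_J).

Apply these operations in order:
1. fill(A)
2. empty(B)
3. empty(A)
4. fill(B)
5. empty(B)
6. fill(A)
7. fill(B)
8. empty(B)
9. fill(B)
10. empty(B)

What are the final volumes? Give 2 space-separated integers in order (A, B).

Step 1: fill(A) -> (A=4 B=10)
Step 2: empty(B) -> (A=4 B=0)
Step 3: empty(A) -> (A=0 B=0)
Step 4: fill(B) -> (A=0 B=10)
Step 5: empty(B) -> (A=0 B=0)
Step 6: fill(A) -> (A=4 B=0)
Step 7: fill(B) -> (A=4 B=10)
Step 8: empty(B) -> (A=4 B=0)
Step 9: fill(B) -> (A=4 B=10)
Step 10: empty(B) -> (A=4 B=0)

Answer: 4 0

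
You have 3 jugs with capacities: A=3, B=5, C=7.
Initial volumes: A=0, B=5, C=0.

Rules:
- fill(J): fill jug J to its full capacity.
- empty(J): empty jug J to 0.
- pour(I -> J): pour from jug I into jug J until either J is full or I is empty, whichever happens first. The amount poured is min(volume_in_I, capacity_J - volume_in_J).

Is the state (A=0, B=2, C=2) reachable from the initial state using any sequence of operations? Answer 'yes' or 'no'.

Answer: yes

Derivation:
BFS from (A=0, B=5, C=0):
  1. empty(B) -> (A=0 B=0 C=0)
  2. fill(C) -> (A=0 B=0 C=7)
  3. pour(C -> B) -> (A=0 B=5 C=2)
  4. pour(B -> A) -> (A=3 B=2 C=2)
  5. empty(A) -> (A=0 B=2 C=2)
Target reached → yes.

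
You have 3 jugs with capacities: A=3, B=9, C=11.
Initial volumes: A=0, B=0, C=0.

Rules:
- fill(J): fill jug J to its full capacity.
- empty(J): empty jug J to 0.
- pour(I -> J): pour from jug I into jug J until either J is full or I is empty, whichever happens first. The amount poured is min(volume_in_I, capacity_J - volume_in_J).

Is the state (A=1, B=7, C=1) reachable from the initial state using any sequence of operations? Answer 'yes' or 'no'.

BFS explored all 320 reachable states.
Reachable set includes: (0,0,0), (0,0,1), (0,0,2), (0,0,3), (0,0,4), (0,0,5), (0,0,6), (0,0,7), (0,0,8), (0,0,9), (0,0,10), (0,0,11) ...
Target (A=1, B=7, C=1) not in reachable set → no.

Answer: no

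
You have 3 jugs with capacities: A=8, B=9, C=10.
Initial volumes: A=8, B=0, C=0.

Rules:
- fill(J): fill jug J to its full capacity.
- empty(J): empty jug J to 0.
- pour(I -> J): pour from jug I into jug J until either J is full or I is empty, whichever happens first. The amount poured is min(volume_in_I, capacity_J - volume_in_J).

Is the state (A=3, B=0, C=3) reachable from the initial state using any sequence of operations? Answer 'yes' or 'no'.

BFS from (A=8, B=0, C=0):
  1. pour(A -> B) -> (A=0 B=8 C=0)
  2. fill(A) -> (A=8 B=8 C=0)
  3. pour(A -> C) -> (A=0 B=8 C=8)
  4. pour(B -> C) -> (A=0 B=6 C=10)
  5. pour(C -> A) -> (A=8 B=6 C=2)
  6. pour(A -> B) -> (A=5 B=9 C=2)
  7. empty(B) -> (A=5 B=0 C=2)
  8. pour(C -> B) -> (A=5 B=2 C=0)
  9. pour(A -> C) -> (A=0 B=2 C=5)
  10. fill(A) -> (A=8 B=2 C=5)
  11. pour(A -> C) -> (A=3 B=2 C=10)
  12. pour(C -> B) -> (A=3 B=9 C=3)
  13. empty(B) -> (A=3 B=0 C=3)
Target reached → yes.

Answer: yes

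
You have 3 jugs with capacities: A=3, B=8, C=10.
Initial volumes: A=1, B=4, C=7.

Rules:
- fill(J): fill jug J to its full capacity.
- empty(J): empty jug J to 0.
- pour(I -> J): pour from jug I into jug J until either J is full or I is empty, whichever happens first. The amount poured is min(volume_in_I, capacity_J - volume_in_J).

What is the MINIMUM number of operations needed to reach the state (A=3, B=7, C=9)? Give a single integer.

Answer: 6

Derivation:
BFS from (A=1, B=4, C=7). One shortest path:
  1. pour(B -> A) -> (A=3 B=2 C=7)
  2. empty(A) -> (A=0 B=2 C=7)
  3. pour(B -> A) -> (A=2 B=0 C=7)
  4. pour(C -> B) -> (A=2 B=7 C=0)
  5. fill(C) -> (A=2 B=7 C=10)
  6. pour(C -> A) -> (A=3 B=7 C=9)
Reached target in 6 moves.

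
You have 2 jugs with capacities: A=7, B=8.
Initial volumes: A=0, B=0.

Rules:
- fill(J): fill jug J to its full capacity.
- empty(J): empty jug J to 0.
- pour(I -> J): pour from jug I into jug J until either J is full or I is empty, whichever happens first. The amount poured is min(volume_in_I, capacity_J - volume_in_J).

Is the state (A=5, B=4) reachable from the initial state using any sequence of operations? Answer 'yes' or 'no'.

BFS explored all 30 reachable states.
Reachable set includes: (0,0), (0,1), (0,2), (0,3), (0,4), (0,5), (0,6), (0,7), (0,8), (1,0), (1,8), (2,0) ...
Target (A=5, B=4) not in reachable set → no.

Answer: no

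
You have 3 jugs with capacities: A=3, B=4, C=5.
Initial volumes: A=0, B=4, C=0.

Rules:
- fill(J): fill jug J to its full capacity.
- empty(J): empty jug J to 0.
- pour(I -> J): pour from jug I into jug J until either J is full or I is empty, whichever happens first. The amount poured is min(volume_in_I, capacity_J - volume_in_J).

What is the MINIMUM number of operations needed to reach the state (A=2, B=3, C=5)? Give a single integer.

BFS from (A=0, B=4, C=0). One shortest path:
  1. fill(A) -> (A=3 B=4 C=0)
  2. pour(B -> C) -> (A=3 B=0 C=4)
  3. pour(A -> B) -> (A=0 B=3 C=4)
  4. fill(A) -> (A=3 B=3 C=4)
  5. pour(A -> C) -> (A=2 B=3 C=5)
Reached target in 5 moves.

Answer: 5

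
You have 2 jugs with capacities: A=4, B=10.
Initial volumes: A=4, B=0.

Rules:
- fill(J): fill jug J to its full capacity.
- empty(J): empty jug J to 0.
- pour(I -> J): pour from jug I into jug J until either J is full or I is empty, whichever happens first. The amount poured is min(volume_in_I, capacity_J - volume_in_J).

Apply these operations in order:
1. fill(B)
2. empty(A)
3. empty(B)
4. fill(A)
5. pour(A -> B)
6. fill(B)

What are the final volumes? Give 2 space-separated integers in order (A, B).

Step 1: fill(B) -> (A=4 B=10)
Step 2: empty(A) -> (A=0 B=10)
Step 3: empty(B) -> (A=0 B=0)
Step 4: fill(A) -> (A=4 B=0)
Step 5: pour(A -> B) -> (A=0 B=4)
Step 6: fill(B) -> (A=0 B=10)

Answer: 0 10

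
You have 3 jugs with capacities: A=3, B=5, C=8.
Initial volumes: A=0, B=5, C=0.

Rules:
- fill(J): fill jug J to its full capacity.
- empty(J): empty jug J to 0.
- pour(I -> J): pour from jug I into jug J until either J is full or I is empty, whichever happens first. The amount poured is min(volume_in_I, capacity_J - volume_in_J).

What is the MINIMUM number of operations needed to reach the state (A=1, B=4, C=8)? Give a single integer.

Answer: 8

Derivation:
BFS from (A=0, B=5, C=0). One shortest path:
  1. fill(A) -> (A=3 B=5 C=0)
  2. pour(A -> C) -> (A=0 B=5 C=3)
  3. pour(B -> A) -> (A=3 B=2 C=3)
  4. pour(A -> C) -> (A=0 B=2 C=6)
  5. pour(B -> A) -> (A=2 B=0 C=6)
  6. fill(B) -> (A=2 B=5 C=6)
  7. pour(B -> A) -> (A=3 B=4 C=6)
  8. pour(A -> C) -> (A=1 B=4 C=8)
Reached target in 8 moves.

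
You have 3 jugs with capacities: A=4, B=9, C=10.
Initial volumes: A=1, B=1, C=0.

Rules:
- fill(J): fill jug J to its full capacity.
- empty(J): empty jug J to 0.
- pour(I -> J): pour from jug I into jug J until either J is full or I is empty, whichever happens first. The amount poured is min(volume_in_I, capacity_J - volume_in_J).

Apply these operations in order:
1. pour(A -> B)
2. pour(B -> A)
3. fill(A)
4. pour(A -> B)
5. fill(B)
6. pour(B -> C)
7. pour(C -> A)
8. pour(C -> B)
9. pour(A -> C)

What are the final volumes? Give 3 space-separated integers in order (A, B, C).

Answer: 0 5 4

Derivation:
Step 1: pour(A -> B) -> (A=0 B=2 C=0)
Step 2: pour(B -> A) -> (A=2 B=0 C=0)
Step 3: fill(A) -> (A=4 B=0 C=0)
Step 4: pour(A -> B) -> (A=0 B=4 C=0)
Step 5: fill(B) -> (A=0 B=9 C=0)
Step 6: pour(B -> C) -> (A=0 B=0 C=9)
Step 7: pour(C -> A) -> (A=4 B=0 C=5)
Step 8: pour(C -> B) -> (A=4 B=5 C=0)
Step 9: pour(A -> C) -> (A=0 B=5 C=4)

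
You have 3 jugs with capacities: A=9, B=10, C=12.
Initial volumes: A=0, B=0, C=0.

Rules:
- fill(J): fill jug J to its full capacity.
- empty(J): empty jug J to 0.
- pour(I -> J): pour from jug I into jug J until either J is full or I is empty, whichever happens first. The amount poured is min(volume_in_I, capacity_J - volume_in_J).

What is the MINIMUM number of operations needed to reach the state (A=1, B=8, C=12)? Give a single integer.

Answer: 8

Derivation:
BFS from (A=0, B=0, C=0). One shortest path:
  1. fill(B) -> (A=0 B=10 C=0)
  2. pour(B -> A) -> (A=9 B=1 C=0)
  3. empty(A) -> (A=0 B=1 C=0)
  4. pour(B -> A) -> (A=1 B=0 C=0)
  5. fill(B) -> (A=1 B=10 C=0)
  6. pour(B -> C) -> (A=1 B=0 C=10)
  7. fill(B) -> (A=1 B=10 C=10)
  8. pour(B -> C) -> (A=1 B=8 C=12)
Reached target in 8 moves.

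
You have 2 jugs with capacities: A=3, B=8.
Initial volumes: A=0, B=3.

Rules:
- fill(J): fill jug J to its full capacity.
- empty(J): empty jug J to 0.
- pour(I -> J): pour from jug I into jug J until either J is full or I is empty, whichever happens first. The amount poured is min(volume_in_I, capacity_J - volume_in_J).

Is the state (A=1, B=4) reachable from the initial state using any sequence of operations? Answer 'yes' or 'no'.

Answer: no

Derivation:
BFS explored all 22 reachable states.
Reachable set includes: (0,0), (0,1), (0,2), (0,3), (0,4), (0,5), (0,6), (0,7), (0,8), (1,0), (1,8), (2,0) ...
Target (A=1, B=4) not in reachable set → no.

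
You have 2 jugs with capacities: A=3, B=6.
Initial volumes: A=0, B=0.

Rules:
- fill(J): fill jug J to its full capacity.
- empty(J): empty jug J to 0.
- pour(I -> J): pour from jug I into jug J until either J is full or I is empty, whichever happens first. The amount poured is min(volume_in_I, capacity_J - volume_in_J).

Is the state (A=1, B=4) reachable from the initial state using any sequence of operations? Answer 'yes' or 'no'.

BFS explored all 6 reachable states.
Reachable set includes: (0,0), (0,3), (0,6), (3,0), (3,3), (3,6)
Target (A=1, B=4) not in reachable set → no.

Answer: no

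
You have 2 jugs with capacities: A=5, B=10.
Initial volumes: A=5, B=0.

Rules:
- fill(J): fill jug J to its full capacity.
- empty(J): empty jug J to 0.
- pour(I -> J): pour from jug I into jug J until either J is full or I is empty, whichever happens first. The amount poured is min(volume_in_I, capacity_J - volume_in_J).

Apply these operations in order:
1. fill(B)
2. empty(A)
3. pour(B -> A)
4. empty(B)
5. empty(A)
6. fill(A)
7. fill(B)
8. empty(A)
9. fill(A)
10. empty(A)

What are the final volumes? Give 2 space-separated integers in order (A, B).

Answer: 0 10

Derivation:
Step 1: fill(B) -> (A=5 B=10)
Step 2: empty(A) -> (A=0 B=10)
Step 3: pour(B -> A) -> (A=5 B=5)
Step 4: empty(B) -> (A=5 B=0)
Step 5: empty(A) -> (A=0 B=0)
Step 6: fill(A) -> (A=5 B=0)
Step 7: fill(B) -> (A=5 B=10)
Step 8: empty(A) -> (A=0 B=10)
Step 9: fill(A) -> (A=5 B=10)
Step 10: empty(A) -> (A=0 B=10)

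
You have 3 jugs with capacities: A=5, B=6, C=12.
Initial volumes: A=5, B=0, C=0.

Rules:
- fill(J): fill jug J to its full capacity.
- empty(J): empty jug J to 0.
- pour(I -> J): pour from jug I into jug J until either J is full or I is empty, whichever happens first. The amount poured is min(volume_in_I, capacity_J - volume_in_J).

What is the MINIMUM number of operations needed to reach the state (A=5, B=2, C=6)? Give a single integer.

Answer: 8

Derivation:
BFS from (A=5, B=0, C=0). One shortest path:
  1. empty(A) -> (A=0 B=0 C=0)
  2. fill(B) -> (A=0 B=6 C=0)
  3. fill(C) -> (A=0 B=6 C=12)
  4. pour(B -> A) -> (A=5 B=1 C=12)
  5. empty(A) -> (A=0 B=1 C=12)
  6. pour(B -> A) -> (A=1 B=0 C=12)
  7. pour(C -> B) -> (A=1 B=6 C=6)
  8. pour(B -> A) -> (A=5 B=2 C=6)
Reached target in 8 moves.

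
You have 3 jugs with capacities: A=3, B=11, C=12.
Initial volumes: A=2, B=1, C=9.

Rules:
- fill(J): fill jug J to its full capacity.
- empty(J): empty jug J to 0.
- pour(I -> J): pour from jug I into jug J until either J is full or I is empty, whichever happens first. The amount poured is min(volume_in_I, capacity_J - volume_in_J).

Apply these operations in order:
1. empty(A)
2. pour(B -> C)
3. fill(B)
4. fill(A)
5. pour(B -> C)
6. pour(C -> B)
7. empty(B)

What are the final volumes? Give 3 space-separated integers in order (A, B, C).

Answer: 3 0 10

Derivation:
Step 1: empty(A) -> (A=0 B=1 C=9)
Step 2: pour(B -> C) -> (A=0 B=0 C=10)
Step 3: fill(B) -> (A=0 B=11 C=10)
Step 4: fill(A) -> (A=3 B=11 C=10)
Step 5: pour(B -> C) -> (A=3 B=9 C=12)
Step 6: pour(C -> B) -> (A=3 B=11 C=10)
Step 7: empty(B) -> (A=3 B=0 C=10)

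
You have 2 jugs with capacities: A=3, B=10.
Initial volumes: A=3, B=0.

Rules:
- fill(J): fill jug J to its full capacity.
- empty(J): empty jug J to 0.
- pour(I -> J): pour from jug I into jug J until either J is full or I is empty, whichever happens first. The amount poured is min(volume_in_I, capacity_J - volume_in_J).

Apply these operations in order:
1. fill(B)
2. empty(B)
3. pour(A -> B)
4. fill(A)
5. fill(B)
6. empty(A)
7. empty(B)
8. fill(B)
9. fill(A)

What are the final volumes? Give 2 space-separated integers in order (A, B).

Step 1: fill(B) -> (A=3 B=10)
Step 2: empty(B) -> (A=3 B=0)
Step 3: pour(A -> B) -> (A=0 B=3)
Step 4: fill(A) -> (A=3 B=3)
Step 5: fill(B) -> (A=3 B=10)
Step 6: empty(A) -> (A=0 B=10)
Step 7: empty(B) -> (A=0 B=0)
Step 8: fill(B) -> (A=0 B=10)
Step 9: fill(A) -> (A=3 B=10)

Answer: 3 10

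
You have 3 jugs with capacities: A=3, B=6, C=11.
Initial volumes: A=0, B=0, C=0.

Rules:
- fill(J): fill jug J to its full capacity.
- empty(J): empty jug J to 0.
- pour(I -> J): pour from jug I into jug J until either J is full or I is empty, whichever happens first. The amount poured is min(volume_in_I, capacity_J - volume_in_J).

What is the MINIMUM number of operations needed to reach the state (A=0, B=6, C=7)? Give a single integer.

BFS from (A=0, B=0, C=0). One shortest path:
  1. fill(C) -> (A=0 B=0 C=11)
  2. pour(C -> A) -> (A=3 B=0 C=8)
  3. empty(A) -> (A=0 B=0 C=8)
  4. pour(C -> B) -> (A=0 B=6 C=2)
  5. empty(B) -> (A=0 B=0 C=2)
  6. pour(C -> B) -> (A=0 B=2 C=0)
  7. fill(C) -> (A=0 B=2 C=11)
  8. pour(C -> B) -> (A=0 B=6 C=7)
Reached target in 8 moves.

Answer: 8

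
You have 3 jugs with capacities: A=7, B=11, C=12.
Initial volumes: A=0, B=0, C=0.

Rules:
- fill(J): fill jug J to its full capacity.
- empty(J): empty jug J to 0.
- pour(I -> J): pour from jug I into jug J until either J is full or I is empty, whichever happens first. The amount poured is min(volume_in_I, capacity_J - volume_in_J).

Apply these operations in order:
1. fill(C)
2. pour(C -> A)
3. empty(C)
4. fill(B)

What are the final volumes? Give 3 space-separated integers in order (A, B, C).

Answer: 7 11 0

Derivation:
Step 1: fill(C) -> (A=0 B=0 C=12)
Step 2: pour(C -> A) -> (A=7 B=0 C=5)
Step 3: empty(C) -> (A=7 B=0 C=0)
Step 4: fill(B) -> (A=7 B=11 C=0)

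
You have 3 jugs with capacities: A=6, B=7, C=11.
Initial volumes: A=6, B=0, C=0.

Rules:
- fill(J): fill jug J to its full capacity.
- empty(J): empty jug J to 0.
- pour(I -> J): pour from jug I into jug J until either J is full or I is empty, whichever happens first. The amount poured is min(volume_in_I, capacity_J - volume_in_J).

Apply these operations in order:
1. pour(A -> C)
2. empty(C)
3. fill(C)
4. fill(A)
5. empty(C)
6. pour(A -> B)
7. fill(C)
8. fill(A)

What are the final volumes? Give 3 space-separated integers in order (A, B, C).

Answer: 6 6 11

Derivation:
Step 1: pour(A -> C) -> (A=0 B=0 C=6)
Step 2: empty(C) -> (A=0 B=0 C=0)
Step 3: fill(C) -> (A=0 B=0 C=11)
Step 4: fill(A) -> (A=6 B=0 C=11)
Step 5: empty(C) -> (A=6 B=0 C=0)
Step 6: pour(A -> B) -> (A=0 B=6 C=0)
Step 7: fill(C) -> (A=0 B=6 C=11)
Step 8: fill(A) -> (A=6 B=6 C=11)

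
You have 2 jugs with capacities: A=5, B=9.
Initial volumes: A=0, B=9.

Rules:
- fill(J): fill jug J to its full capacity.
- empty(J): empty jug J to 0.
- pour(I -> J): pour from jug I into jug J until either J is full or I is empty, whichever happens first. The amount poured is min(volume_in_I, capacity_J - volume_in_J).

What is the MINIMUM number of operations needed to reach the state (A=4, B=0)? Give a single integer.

BFS from (A=0, B=9). One shortest path:
  1. pour(B -> A) -> (A=5 B=4)
  2. empty(A) -> (A=0 B=4)
  3. pour(B -> A) -> (A=4 B=0)
Reached target in 3 moves.

Answer: 3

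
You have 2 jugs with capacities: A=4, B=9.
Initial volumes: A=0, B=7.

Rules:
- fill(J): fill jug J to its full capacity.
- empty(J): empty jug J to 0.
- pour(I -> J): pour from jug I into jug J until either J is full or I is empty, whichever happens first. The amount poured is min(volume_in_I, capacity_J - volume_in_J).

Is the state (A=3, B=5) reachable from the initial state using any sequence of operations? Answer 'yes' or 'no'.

Answer: no

Derivation:
BFS explored all 26 reachable states.
Reachable set includes: (0,0), (0,1), (0,2), (0,3), (0,4), (0,5), (0,6), (0,7), (0,8), (0,9), (1,0), (1,9) ...
Target (A=3, B=5) not in reachable set → no.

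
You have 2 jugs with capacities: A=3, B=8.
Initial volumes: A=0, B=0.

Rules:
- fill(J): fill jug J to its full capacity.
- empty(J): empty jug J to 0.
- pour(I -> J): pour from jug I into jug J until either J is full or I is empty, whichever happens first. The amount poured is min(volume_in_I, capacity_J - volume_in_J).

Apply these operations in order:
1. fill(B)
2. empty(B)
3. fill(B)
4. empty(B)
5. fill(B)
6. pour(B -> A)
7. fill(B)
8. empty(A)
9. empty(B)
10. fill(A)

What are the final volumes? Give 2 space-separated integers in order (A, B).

Step 1: fill(B) -> (A=0 B=8)
Step 2: empty(B) -> (A=0 B=0)
Step 3: fill(B) -> (A=0 B=8)
Step 4: empty(B) -> (A=0 B=0)
Step 5: fill(B) -> (A=0 B=8)
Step 6: pour(B -> A) -> (A=3 B=5)
Step 7: fill(B) -> (A=3 B=8)
Step 8: empty(A) -> (A=0 B=8)
Step 9: empty(B) -> (A=0 B=0)
Step 10: fill(A) -> (A=3 B=0)

Answer: 3 0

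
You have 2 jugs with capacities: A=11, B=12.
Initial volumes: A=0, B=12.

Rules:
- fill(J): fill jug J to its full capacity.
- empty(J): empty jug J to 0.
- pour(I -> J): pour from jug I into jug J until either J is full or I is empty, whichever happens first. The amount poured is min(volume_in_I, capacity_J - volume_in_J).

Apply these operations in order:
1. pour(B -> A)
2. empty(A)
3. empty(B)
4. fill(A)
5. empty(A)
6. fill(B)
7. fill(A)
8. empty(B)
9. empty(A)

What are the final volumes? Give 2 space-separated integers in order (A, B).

Answer: 0 0

Derivation:
Step 1: pour(B -> A) -> (A=11 B=1)
Step 2: empty(A) -> (A=0 B=1)
Step 3: empty(B) -> (A=0 B=0)
Step 4: fill(A) -> (A=11 B=0)
Step 5: empty(A) -> (A=0 B=0)
Step 6: fill(B) -> (A=0 B=12)
Step 7: fill(A) -> (A=11 B=12)
Step 8: empty(B) -> (A=11 B=0)
Step 9: empty(A) -> (A=0 B=0)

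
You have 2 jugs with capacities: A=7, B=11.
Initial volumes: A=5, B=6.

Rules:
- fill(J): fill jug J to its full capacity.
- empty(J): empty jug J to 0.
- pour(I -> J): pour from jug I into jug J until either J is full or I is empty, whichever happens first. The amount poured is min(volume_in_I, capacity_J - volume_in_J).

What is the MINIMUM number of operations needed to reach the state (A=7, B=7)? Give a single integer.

BFS from (A=5, B=6). One shortest path:
  1. fill(A) -> (A=7 B=6)
  2. empty(B) -> (A=7 B=0)
  3. pour(A -> B) -> (A=0 B=7)
  4. fill(A) -> (A=7 B=7)
Reached target in 4 moves.

Answer: 4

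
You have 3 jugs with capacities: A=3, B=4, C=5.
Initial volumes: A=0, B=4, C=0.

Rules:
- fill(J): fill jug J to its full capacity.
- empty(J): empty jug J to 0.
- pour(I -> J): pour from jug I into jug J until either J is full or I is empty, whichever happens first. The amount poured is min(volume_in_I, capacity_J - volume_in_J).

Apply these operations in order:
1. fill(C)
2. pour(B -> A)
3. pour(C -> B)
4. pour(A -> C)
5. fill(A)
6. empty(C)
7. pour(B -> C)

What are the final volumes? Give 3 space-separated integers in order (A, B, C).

Answer: 3 0 4

Derivation:
Step 1: fill(C) -> (A=0 B=4 C=5)
Step 2: pour(B -> A) -> (A=3 B=1 C=5)
Step 3: pour(C -> B) -> (A=3 B=4 C=2)
Step 4: pour(A -> C) -> (A=0 B=4 C=5)
Step 5: fill(A) -> (A=3 B=4 C=5)
Step 6: empty(C) -> (A=3 B=4 C=0)
Step 7: pour(B -> C) -> (A=3 B=0 C=4)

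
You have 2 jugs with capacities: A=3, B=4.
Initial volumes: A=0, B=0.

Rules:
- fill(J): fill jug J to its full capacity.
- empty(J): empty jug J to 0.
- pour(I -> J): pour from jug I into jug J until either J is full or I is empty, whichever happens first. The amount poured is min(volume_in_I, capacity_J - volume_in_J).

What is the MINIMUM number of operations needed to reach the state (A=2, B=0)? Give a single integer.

Answer: 5

Derivation:
BFS from (A=0, B=0). One shortest path:
  1. fill(A) -> (A=3 B=0)
  2. pour(A -> B) -> (A=0 B=3)
  3. fill(A) -> (A=3 B=3)
  4. pour(A -> B) -> (A=2 B=4)
  5. empty(B) -> (A=2 B=0)
Reached target in 5 moves.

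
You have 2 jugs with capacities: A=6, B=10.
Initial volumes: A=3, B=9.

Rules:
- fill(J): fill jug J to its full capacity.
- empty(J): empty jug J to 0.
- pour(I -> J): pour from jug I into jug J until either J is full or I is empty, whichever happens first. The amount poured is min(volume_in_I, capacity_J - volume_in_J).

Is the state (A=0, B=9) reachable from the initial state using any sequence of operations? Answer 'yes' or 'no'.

BFS from (A=3, B=9):
  1. empty(A) -> (A=0 B=9)
Target reached → yes.

Answer: yes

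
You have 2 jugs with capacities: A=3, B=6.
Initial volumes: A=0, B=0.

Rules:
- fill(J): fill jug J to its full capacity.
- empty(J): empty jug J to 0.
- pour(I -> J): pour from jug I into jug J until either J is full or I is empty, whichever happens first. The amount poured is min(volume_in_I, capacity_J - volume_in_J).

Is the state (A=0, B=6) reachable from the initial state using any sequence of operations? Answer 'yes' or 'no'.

BFS from (A=0, B=0):
  1. fill(B) -> (A=0 B=6)
Target reached → yes.

Answer: yes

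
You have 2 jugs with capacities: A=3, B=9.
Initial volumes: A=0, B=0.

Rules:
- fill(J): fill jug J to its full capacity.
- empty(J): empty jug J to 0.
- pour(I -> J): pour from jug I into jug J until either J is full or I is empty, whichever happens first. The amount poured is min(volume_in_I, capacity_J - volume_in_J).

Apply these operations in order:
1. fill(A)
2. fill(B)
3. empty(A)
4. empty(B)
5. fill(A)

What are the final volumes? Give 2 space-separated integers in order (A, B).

Step 1: fill(A) -> (A=3 B=0)
Step 2: fill(B) -> (A=3 B=9)
Step 3: empty(A) -> (A=0 B=9)
Step 4: empty(B) -> (A=0 B=0)
Step 5: fill(A) -> (A=3 B=0)

Answer: 3 0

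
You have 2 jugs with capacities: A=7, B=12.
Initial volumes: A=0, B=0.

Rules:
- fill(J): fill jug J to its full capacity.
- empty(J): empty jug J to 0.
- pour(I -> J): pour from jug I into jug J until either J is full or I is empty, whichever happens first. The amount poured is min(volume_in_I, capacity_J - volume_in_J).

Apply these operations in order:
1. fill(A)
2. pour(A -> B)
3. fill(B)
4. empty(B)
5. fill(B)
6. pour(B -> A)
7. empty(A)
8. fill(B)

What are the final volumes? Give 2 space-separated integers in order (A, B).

Step 1: fill(A) -> (A=7 B=0)
Step 2: pour(A -> B) -> (A=0 B=7)
Step 3: fill(B) -> (A=0 B=12)
Step 4: empty(B) -> (A=0 B=0)
Step 5: fill(B) -> (A=0 B=12)
Step 6: pour(B -> A) -> (A=7 B=5)
Step 7: empty(A) -> (A=0 B=5)
Step 8: fill(B) -> (A=0 B=12)

Answer: 0 12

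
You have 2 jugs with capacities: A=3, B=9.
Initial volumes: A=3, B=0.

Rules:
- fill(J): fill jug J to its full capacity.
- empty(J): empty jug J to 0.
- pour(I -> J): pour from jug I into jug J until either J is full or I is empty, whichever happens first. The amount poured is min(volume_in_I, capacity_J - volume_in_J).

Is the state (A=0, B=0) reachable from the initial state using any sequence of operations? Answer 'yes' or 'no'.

BFS from (A=3, B=0):
  1. empty(A) -> (A=0 B=0)
Target reached → yes.

Answer: yes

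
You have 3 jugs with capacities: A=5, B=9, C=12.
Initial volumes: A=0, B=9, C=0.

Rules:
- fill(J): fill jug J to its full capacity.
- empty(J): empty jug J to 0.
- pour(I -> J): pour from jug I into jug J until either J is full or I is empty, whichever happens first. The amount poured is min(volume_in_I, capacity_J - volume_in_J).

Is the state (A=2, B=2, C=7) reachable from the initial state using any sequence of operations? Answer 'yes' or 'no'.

Answer: no

Derivation:
BFS explored all 428 reachable states.
Reachable set includes: (0,0,0), (0,0,1), (0,0,2), (0,0,3), (0,0,4), (0,0,5), (0,0,6), (0,0,7), (0,0,8), (0,0,9), (0,0,10), (0,0,11) ...
Target (A=2, B=2, C=7) not in reachable set → no.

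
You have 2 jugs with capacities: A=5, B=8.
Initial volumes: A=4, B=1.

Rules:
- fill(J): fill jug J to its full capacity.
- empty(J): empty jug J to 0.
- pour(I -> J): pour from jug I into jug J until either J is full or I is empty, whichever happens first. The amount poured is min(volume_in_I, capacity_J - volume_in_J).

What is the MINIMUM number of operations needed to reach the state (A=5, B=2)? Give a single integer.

BFS from (A=4, B=1). One shortest path:
  1. fill(B) -> (A=4 B=8)
  2. pour(B -> A) -> (A=5 B=7)
  3. empty(A) -> (A=0 B=7)
  4. pour(B -> A) -> (A=5 B=2)
Reached target in 4 moves.

Answer: 4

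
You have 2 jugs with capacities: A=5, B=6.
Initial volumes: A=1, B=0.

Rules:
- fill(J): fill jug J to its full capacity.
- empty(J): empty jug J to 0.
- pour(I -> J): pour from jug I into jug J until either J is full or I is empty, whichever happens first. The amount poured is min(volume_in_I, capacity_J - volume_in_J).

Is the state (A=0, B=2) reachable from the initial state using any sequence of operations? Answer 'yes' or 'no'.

Answer: yes

Derivation:
BFS from (A=1, B=0):
  1. fill(B) -> (A=1 B=6)
  2. pour(B -> A) -> (A=5 B=2)
  3. empty(A) -> (A=0 B=2)
Target reached → yes.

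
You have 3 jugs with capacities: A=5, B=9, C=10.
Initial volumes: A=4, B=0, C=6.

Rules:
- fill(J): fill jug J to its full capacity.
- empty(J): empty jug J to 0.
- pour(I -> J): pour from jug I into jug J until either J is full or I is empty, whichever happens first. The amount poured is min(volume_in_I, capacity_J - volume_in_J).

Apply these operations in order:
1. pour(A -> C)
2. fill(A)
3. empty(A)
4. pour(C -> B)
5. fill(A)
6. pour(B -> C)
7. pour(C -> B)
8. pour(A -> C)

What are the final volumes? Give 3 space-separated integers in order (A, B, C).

Step 1: pour(A -> C) -> (A=0 B=0 C=10)
Step 2: fill(A) -> (A=5 B=0 C=10)
Step 3: empty(A) -> (A=0 B=0 C=10)
Step 4: pour(C -> B) -> (A=0 B=9 C=1)
Step 5: fill(A) -> (A=5 B=9 C=1)
Step 6: pour(B -> C) -> (A=5 B=0 C=10)
Step 7: pour(C -> B) -> (A=5 B=9 C=1)
Step 8: pour(A -> C) -> (A=0 B=9 C=6)

Answer: 0 9 6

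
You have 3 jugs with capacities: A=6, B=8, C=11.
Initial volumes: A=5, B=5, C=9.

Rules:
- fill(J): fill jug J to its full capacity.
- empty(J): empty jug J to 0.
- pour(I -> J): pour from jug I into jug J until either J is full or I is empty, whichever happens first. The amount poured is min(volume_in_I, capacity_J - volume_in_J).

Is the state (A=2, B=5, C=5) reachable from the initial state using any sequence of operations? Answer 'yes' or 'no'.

BFS explored all 407 reachable states.
Reachable set includes: (0,0,0), (0,0,1), (0,0,2), (0,0,3), (0,0,4), (0,0,5), (0,0,6), (0,0,7), (0,0,8), (0,0,9), (0,0,10), (0,0,11) ...
Target (A=2, B=5, C=5) not in reachable set → no.

Answer: no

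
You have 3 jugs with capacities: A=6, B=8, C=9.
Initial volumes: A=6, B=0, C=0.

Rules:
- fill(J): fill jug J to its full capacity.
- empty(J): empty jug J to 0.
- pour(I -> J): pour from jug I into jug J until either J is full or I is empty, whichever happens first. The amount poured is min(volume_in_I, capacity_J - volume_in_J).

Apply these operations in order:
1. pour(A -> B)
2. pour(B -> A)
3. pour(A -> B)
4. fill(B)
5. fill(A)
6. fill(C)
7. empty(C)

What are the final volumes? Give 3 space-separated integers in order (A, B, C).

Answer: 6 8 0

Derivation:
Step 1: pour(A -> B) -> (A=0 B=6 C=0)
Step 2: pour(B -> A) -> (A=6 B=0 C=0)
Step 3: pour(A -> B) -> (A=0 B=6 C=0)
Step 4: fill(B) -> (A=0 B=8 C=0)
Step 5: fill(A) -> (A=6 B=8 C=0)
Step 6: fill(C) -> (A=6 B=8 C=9)
Step 7: empty(C) -> (A=6 B=8 C=0)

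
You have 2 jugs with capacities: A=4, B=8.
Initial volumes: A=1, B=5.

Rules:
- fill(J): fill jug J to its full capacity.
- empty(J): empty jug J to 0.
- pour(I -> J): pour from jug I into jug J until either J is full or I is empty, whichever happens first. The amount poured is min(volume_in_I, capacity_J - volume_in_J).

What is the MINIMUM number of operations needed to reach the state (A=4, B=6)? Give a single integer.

BFS from (A=1, B=5). One shortest path:
  1. pour(A -> B) -> (A=0 B=6)
  2. fill(A) -> (A=4 B=6)
Reached target in 2 moves.

Answer: 2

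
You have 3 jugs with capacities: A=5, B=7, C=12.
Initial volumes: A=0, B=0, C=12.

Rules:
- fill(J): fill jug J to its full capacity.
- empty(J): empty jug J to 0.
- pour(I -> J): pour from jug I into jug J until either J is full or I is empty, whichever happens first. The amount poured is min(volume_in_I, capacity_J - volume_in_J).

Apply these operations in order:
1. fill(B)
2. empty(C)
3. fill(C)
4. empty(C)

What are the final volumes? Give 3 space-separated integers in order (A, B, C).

Answer: 0 7 0

Derivation:
Step 1: fill(B) -> (A=0 B=7 C=12)
Step 2: empty(C) -> (A=0 B=7 C=0)
Step 3: fill(C) -> (A=0 B=7 C=12)
Step 4: empty(C) -> (A=0 B=7 C=0)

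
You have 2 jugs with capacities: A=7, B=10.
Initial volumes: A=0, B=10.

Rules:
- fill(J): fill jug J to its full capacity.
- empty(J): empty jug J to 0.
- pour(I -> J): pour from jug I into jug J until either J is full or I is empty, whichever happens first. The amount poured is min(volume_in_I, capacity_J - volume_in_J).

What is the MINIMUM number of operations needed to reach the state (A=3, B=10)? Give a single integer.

BFS from (A=0, B=10). One shortest path:
  1. pour(B -> A) -> (A=7 B=3)
  2. empty(A) -> (A=0 B=3)
  3. pour(B -> A) -> (A=3 B=0)
  4. fill(B) -> (A=3 B=10)
Reached target in 4 moves.

Answer: 4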